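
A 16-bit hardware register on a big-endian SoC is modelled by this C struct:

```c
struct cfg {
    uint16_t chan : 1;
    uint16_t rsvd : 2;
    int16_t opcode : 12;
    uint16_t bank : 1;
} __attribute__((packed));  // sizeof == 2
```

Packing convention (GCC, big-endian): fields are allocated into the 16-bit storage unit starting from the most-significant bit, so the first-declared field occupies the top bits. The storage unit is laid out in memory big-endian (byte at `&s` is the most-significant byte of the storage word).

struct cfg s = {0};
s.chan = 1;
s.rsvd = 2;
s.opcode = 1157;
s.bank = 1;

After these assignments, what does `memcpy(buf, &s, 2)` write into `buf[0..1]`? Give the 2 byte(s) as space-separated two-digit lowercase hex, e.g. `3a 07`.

c9 0b

chan (1b) val=1 bits=0x1 at bit 15: 0x8000
rsvd (2b) val=2 bits=0x2 at bit 13: 0xc000
opcode (12b) val=1157 bits=0x485 at bit 1: 0xc90a
bank (1b) val=1 bits=0x1 at bit 0: 0xc90b
word = 0xc90b → big-endian bytes:
  [0]=0xc9  [1]=0x0b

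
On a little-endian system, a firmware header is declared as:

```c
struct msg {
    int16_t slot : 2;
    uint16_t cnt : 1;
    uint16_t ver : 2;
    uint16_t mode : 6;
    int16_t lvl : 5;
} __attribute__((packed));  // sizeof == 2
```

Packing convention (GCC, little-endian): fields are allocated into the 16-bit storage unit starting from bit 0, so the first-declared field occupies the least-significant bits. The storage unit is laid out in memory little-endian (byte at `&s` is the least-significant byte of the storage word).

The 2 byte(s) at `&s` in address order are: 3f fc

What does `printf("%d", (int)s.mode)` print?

[0]=0x3f [1]=0xfc (little-endian) → word 0xfc3f
slot:2 @ bit 0 → (0xfc3f>>0)&0x3 = 0x3
cnt:1 @ bit 2 → (0xfc3f>>2)&0x1 = 0x1
ver:2 @ bit 3 → (0xfc3f>>3)&0x3 = 0x3
mode:6 @ bit 5 → (0xfc3f>>5)&0x3f = 0x21  ←
lvl:5 @ bit 11 → (0xfc3f>>11)&0x1f = 0x1f

33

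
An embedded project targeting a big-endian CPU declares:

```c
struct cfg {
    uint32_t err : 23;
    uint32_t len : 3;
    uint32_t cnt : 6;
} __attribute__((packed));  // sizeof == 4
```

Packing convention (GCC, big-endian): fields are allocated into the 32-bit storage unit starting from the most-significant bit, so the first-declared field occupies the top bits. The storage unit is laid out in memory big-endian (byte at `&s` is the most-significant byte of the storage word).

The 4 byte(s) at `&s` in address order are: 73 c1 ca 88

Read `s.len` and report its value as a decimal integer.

2

[0]=0x73 [1]=0xc1 [2]=0xca [3]=0x88 (big-endian) → word 0x73c1ca88
err:23 @ bit 9 → (0x73c1ca88>>9)&0x7fffff = 0x39e0e5
len:3 @ bit 6 → (0x73c1ca88>>6)&0x7 = 0x2  ←
cnt:6 @ bit 0 → (0x73c1ca88>>0)&0x3f = 0x8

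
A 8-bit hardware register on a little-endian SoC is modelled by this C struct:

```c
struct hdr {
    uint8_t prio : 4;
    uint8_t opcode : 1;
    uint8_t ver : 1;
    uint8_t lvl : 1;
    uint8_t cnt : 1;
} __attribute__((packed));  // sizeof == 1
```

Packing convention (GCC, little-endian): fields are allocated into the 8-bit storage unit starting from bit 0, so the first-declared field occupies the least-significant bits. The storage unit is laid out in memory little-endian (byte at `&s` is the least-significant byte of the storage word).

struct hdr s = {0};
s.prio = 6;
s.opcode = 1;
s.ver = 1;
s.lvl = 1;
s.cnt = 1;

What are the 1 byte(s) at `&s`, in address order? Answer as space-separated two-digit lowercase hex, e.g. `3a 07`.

f6

prio:4 = 6 → 0x6 << 0 → word 0x06
opcode:1 = 1 → 0x1 << 4 → word 0x16
ver:1 = 1 → 0x1 << 5 → word 0x36
lvl:1 = 1 → 0x1 << 6 → word 0x76
cnt:1 = 1 → 0x1 << 7 → word 0xf6
word = 0xf6 → little-endian bytes:
  [0]=0xf6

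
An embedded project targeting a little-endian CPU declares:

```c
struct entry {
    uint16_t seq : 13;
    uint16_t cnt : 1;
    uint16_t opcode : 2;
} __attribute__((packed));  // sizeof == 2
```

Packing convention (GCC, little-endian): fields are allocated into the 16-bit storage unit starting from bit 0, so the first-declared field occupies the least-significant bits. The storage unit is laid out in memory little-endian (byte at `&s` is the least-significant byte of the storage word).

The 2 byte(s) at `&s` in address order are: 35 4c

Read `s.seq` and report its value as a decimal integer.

[0]=0x35 [1]=0x4c (little-endian) → word 0x4c35
seq:13 @ bit 0 → (0x4c35>>0)&0x1fff = 0xc35  ←
cnt:1 @ bit 13 → (0x4c35>>13)&0x1 = 0x0
opcode:2 @ bit 14 → (0x4c35>>14)&0x3 = 0x1

3125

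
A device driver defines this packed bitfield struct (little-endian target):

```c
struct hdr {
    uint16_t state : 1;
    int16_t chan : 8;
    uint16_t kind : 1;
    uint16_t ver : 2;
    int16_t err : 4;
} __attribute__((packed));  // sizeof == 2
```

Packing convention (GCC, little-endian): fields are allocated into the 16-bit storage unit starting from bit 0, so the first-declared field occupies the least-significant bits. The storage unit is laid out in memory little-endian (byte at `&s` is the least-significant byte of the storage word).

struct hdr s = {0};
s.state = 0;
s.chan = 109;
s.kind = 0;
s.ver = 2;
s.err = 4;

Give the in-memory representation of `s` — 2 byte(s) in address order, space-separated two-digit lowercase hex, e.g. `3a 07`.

state:1 = 0 → 0x0 << 0 → word 0x0000
chan:8 = 109 → 0x6d << 1 → word 0x00da
kind:1 = 0 → 0x0 << 9 → word 0x00da
ver:2 = 2 → 0x2 << 10 → word 0x08da
err:4 = 4 → 0x4 << 12 → word 0x48da
word = 0x48da → little-endian bytes:
  [0]=0xda  [1]=0x48

da 48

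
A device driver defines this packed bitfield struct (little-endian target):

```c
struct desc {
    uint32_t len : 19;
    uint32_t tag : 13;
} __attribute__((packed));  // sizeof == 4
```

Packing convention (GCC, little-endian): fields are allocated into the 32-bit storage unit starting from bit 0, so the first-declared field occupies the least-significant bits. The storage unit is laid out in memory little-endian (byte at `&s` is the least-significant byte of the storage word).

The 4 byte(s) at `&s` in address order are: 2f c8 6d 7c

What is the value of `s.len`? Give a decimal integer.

378927

[0]=0x2f [1]=0xc8 [2]=0x6d [3]=0x7c (little-endian) → word 0x7c6dc82f
len [0+:19] = (word>>0) & 0x7ffff = 378927  ←
tag [19+:13] = (word>>19) & 0x1fff = 3981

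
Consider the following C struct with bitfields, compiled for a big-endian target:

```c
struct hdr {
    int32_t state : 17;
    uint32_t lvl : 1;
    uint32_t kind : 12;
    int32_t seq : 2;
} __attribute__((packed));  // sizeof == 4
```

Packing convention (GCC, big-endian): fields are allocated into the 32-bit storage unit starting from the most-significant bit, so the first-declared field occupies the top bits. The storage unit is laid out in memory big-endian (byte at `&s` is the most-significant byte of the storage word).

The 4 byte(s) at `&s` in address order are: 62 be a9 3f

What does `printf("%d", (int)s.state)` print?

[0]=0x62 [1]=0xbe [2]=0xa9 [3]=0x3f (big-endian) → word 0x62bea93f
state:17 @ bit 15 → (0x62bea93f>>15)&0x1ffff = 0xc57d  ←
lvl:1 @ bit 14 → (0x62bea93f>>14)&0x1 = 0x0
kind:12 @ bit 2 → (0x62bea93f>>2)&0xfff = 0xa4f
seq:2 @ bit 0 → (0x62bea93f>>0)&0x3 = 0x3
state signed 17b, MSB=0: value = 50557

50557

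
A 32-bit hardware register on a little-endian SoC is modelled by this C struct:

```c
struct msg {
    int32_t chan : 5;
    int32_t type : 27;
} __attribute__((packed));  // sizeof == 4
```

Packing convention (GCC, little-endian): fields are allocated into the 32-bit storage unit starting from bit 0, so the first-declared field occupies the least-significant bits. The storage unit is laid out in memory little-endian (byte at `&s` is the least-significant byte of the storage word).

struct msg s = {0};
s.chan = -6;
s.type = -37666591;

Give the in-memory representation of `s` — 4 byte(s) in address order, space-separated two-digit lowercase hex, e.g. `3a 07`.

3a 1c 28 b8

chan (5b) val=-6 bits=0x1a at bit 0: 0x0000001a
type (27b) val=-37666591 bits=0x5c140e1 at bit 5: 0xb8281c3a
word = 0xb8281c3a → little-endian bytes:
  [0]=0x3a  [1]=0x1c  [2]=0x28  [3]=0xb8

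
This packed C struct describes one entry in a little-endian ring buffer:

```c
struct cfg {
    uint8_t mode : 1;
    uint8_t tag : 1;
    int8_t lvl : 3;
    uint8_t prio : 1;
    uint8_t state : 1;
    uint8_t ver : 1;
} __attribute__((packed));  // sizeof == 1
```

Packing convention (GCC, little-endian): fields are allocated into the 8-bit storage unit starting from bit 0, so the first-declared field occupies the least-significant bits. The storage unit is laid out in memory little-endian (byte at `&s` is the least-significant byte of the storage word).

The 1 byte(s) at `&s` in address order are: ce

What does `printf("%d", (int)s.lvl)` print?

3

[0]=0xce (little-endian) → word 0xce
mode:1 @ bit 0 → (0xce>>0)&0x1 = 0x0
tag:1 @ bit 1 → (0xce>>1)&0x1 = 0x1
lvl:3 @ bit 2 → (0xce>>2)&0x7 = 0x3  ←
prio:1 @ bit 5 → (0xce>>5)&0x1 = 0x0
state:1 @ bit 6 → (0xce>>6)&0x1 = 0x1
ver:1 @ bit 7 → (0xce>>7)&0x1 = 0x1
lvl signed 3b, MSB=0: value = 3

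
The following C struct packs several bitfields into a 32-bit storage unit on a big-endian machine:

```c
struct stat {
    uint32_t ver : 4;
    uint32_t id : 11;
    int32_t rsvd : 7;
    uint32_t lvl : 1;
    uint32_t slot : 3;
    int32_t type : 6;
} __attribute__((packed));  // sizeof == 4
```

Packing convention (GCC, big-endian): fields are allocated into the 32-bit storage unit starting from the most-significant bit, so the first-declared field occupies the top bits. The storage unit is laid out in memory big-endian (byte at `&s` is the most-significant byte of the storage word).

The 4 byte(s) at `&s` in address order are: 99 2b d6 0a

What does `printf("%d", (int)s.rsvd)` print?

[0]=0x99 [1]=0x2b [2]=0xd6 [3]=0x0a (big-endian) → word 0x992bd60a
ver [28+:4] = (word>>28) & 0xf = 9
id [17+:11] = (word>>17) & 0x7ff = 1173
rsvd [10+:7] = (word>>10) & 0x7f = 117  ←
lvl [9+:1] = (word>>9) & 0x1 = 1
slot [6+:3] = (word>>6) & 0x7 = 0
type [0+:6] = (word>>0) & 0x3f = 10
rsvd signed 7b, MSB=1: 117 - 128 = -11

-11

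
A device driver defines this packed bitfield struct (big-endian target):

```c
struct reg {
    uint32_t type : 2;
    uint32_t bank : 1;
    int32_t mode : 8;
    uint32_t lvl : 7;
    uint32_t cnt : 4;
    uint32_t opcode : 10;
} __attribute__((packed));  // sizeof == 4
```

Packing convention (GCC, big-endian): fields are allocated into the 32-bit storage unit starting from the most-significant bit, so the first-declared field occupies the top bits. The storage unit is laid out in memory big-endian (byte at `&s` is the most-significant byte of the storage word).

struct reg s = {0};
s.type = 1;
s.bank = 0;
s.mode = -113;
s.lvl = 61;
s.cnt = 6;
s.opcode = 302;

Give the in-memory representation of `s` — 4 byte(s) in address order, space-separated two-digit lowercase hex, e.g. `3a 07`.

51 ef 59 2e

type (2b) val=1 bits=0x1 at bit 30: 0x40000000
bank (1b) val=0 bits=0x0 at bit 29: 0x40000000
mode (8b) val=-113 bits=0x8f at bit 21: 0x51e00000
lvl (7b) val=61 bits=0x3d at bit 14: 0x51ef4000
cnt (4b) val=6 bits=0x6 at bit 10: 0x51ef5800
opcode (10b) val=302 bits=0x12e at bit 0: 0x51ef592e
word = 0x51ef592e → big-endian bytes:
  [0]=0x51  [1]=0xef  [2]=0x59  [3]=0x2e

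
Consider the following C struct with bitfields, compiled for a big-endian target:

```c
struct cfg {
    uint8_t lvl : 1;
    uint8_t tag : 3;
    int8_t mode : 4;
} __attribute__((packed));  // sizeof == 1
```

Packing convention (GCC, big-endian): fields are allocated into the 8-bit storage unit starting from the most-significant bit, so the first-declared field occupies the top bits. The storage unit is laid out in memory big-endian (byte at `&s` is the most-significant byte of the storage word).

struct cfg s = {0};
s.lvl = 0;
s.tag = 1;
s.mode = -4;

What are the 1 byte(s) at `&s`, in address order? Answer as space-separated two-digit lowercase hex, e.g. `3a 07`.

1c

lvl (1b) val=0 bits=0x0 at bit 7: 0x00
tag (3b) val=1 bits=0x1 at bit 4: 0x10
mode (4b) val=-4 bits=0xc at bit 0: 0x1c
word = 0x1c → big-endian bytes:
  [0]=0x1c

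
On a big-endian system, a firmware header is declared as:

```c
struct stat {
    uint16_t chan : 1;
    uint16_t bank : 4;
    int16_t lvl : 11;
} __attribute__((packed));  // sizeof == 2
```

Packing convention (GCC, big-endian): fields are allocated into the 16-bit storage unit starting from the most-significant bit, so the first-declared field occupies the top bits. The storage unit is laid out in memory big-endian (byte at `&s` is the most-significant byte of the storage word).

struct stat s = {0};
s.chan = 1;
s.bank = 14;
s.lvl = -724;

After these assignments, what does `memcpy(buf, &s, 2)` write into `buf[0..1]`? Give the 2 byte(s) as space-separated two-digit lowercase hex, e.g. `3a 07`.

f5 2c

chan:1 = 1 → 0x1 << 15 → word 0x8000
bank:4 = 14 → 0xe << 11 → word 0xf000
lvl:11 = -724 → 0x52c << 0 → word 0xf52c
word = 0xf52c → big-endian bytes:
  [0]=0xf5  [1]=0x2c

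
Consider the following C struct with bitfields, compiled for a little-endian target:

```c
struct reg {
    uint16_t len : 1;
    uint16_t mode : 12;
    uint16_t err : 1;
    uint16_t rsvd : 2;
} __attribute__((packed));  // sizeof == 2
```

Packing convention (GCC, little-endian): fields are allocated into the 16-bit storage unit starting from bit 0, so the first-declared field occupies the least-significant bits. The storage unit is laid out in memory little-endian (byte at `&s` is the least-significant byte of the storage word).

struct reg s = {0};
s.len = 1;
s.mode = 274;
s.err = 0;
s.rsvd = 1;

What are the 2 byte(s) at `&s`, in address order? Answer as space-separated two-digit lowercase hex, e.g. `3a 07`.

25 42

[0+:1] len=1 & 0x1 = 0x1; word=0x0001
[1+:12] mode=274 & 0xfff = 0x112; word=0x0225
[13+:1] err=0 & 0x1 = 0x0; word=0x0225
[14+:2] rsvd=1 & 0x3 = 0x1; word=0x4225
word = 0x4225 → little-endian bytes:
  [0]=0x25  [1]=0x42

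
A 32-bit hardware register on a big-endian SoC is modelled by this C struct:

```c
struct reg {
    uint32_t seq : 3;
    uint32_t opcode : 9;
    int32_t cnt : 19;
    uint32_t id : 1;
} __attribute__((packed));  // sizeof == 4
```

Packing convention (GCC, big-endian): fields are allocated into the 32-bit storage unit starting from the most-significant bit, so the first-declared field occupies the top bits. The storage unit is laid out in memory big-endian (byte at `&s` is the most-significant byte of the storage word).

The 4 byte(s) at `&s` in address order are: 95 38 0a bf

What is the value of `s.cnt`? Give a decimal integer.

-260769

[0]=0x95 [1]=0x38 [2]=0x0a [3]=0xbf (big-endian) → word 0x95380abf
seq:3 @ bit 29 → (0x95380abf>>29)&0x7 = 0x4
opcode:9 @ bit 20 → (0x95380abf>>20)&0x1ff = 0x153
cnt:19 @ bit 1 → (0x95380abf>>1)&0x7ffff = 0x4055f  ←
id:1 @ bit 0 → (0x95380abf>>0)&0x1 = 0x1
cnt signed 19b, MSB=1: 263519 - 524288 = -260769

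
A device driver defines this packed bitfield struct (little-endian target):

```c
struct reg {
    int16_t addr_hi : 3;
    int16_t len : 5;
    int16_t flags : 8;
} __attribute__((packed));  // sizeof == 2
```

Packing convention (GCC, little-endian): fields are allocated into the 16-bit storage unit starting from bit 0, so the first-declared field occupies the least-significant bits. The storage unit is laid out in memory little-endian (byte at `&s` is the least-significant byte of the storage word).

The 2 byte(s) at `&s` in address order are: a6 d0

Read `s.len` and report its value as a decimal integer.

-12

[0]=0xa6 [1]=0xd0 (little-endian) → word 0xd0a6
addr_hi:3 @ bit 0 → (0xd0a6>>0)&0x7 = 0x6
len:5 @ bit 3 → (0xd0a6>>3)&0x1f = 0x14  ←
flags:8 @ bit 8 → (0xd0a6>>8)&0xff = 0xd0
len signed 5b, MSB=1: 20 - 32 = -12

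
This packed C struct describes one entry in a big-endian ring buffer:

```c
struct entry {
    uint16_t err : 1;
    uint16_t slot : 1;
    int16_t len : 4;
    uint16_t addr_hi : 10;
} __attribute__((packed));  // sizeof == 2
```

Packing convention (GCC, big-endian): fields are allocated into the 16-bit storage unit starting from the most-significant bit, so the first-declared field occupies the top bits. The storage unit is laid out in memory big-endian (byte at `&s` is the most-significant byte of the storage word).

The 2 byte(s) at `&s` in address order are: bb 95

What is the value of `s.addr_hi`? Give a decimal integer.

[0]=0xbb [1]=0x95 (big-endian) → word 0xbb95
err:1 @ bit 15 → (0xbb95>>15)&0x1 = 0x1
slot:1 @ bit 14 → (0xbb95>>14)&0x1 = 0x0
len:4 @ bit 10 → (0xbb95>>10)&0xf = 0xe
addr_hi:10 @ bit 0 → (0xbb95>>0)&0x3ff = 0x395  ←

917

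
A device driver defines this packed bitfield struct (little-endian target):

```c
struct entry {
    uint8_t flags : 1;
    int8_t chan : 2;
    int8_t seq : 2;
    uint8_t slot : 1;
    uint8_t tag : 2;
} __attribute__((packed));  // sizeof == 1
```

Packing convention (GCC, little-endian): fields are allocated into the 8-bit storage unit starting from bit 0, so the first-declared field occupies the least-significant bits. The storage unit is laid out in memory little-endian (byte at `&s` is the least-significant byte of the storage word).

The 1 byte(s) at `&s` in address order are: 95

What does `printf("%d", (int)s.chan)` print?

[0]=0x95 (little-endian) → word 0x95
flags:1 @ bit 0 → (0x95>>0)&0x1 = 0x1
chan:2 @ bit 1 → (0x95>>1)&0x3 = 0x2  ←
seq:2 @ bit 3 → (0x95>>3)&0x3 = 0x2
slot:1 @ bit 5 → (0x95>>5)&0x1 = 0x0
tag:2 @ bit 6 → (0x95>>6)&0x3 = 0x2
chan signed 2b, MSB=1: 2 - 4 = -2

-2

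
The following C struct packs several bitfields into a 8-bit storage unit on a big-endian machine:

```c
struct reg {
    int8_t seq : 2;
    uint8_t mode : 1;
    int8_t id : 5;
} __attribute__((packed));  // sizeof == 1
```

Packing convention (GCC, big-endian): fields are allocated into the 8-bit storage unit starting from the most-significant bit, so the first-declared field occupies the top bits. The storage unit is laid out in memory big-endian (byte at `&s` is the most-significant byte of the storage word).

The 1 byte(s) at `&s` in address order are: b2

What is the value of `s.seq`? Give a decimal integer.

[0]=0xb2 (big-endian) → word 0xb2
seq:2 @ bit 6 → (0xb2>>6)&0x3 = 0x2  ←
mode:1 @ bit 5 → (0xb2>>5)&0x1 = 0x1
id:5 @ bit 0 → (0xb2>>0)&0x1f = 0x12
seq signed 2b, MSB=1: 2 - 4 = -2

-2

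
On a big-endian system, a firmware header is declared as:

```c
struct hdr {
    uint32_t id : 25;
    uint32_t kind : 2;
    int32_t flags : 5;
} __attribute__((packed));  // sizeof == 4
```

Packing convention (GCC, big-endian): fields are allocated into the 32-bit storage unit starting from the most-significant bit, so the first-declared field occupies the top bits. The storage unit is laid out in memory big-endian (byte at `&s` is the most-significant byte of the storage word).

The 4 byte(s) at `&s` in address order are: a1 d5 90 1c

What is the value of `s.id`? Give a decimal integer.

21211936

[0]=0xa1 [1]=0xd5 [2]=0x90 [3]=0x1c (big-endian) → word 0xa1d5901c
id [7+:25] = (word>>7) & 0x1ffffff = 21211936  ←
kind [5+:2] = (word>>5) & 0x3 = 0
flags [0+:5] = (word>>0) & 0x1f = 28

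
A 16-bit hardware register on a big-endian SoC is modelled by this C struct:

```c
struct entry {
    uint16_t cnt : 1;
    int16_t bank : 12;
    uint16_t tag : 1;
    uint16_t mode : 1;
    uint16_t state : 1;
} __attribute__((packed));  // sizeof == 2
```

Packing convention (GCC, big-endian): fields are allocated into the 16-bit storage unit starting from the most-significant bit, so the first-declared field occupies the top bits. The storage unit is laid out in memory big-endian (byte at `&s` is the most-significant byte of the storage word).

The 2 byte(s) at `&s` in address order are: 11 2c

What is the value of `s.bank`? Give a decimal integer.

[0]=0x11 [1]=0x2c (big-endian) → word 0x112c
cnt:1 @ bit 15 → (0x112c>>15)&0x1 = 0x0
bank:12 @ bit 3 → (0x112c>>3)&0xfff = 0x225  ←
tag:1 @ bit 2 → (0x112c>>2)&0x1 = 0x1
mode:1 @ bit 1 → (0x112c>>1)&0x1 = 0x0
state:1 @ bit 0 → (0x112c>>0)&0x1 = 0x0
bank signed 12b, MSB=0: value = 549

549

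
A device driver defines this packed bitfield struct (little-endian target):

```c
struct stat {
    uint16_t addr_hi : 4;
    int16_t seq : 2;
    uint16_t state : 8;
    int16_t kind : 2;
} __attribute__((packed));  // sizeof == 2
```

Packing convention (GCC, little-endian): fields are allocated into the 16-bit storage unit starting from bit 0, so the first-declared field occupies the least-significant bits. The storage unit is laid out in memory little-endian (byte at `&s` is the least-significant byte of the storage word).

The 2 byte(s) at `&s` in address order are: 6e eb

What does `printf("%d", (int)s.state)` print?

[0]=0x6e [1]=0xeb (little-endian) → word 0xeb6e
addr_hi:4 @ bit 0 → (0xeb6e>>0)&0xf = 0xe
seq:2 @ bit 4 → (0xeb6e>>4)&0x3 = 0x2
state:8 @ bit 6 → (0xeb6e>>6)&0xff = 0xad  ←
kind:2 @ bit 14 → (0xeb6e>>14)&0x3 = 0x3

173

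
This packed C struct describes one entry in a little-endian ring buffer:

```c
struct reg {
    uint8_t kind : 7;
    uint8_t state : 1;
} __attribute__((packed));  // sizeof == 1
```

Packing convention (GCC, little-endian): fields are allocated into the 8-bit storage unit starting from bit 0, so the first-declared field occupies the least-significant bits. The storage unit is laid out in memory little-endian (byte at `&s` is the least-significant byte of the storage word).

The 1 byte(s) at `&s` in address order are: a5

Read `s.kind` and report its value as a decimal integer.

37

[0]=0xa5 (little-endian) → word 0xa5
kind [0+:7] = (word>>0) & 0x7f = 37  ←
state [7+:1] = (word>>7) & 0x1 = 1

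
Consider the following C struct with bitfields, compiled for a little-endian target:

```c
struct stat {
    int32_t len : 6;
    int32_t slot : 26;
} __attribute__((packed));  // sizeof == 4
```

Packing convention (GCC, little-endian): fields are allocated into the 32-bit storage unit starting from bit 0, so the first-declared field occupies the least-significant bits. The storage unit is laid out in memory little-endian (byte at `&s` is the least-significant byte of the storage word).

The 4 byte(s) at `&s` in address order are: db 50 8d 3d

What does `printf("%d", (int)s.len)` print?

[0]=0xdb [1]=0x50 [2]=0x8d [3]=0x3d (little-endian) → word 0x3d8d50db
len [0+:6] = (word>>0) & 0x3f = 27  ←
slot [6+:26] = (word>>6) & 0x3ffffff = 16135491
len signed 6b, MSB=0: value = 27

27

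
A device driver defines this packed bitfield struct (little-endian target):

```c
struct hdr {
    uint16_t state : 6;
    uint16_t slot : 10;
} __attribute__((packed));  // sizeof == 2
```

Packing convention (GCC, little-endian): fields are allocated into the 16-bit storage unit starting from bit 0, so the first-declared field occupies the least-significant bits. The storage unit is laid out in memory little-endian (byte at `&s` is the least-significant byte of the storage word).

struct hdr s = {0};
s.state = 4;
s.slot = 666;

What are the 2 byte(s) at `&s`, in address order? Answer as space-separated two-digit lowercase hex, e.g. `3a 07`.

84 a6

state:6 = 4 → 0x4 << 0 → word 0x0004
slot:10 = 666 → 0x29a << 6 → word 0xa684
word = 0xa684 → little-endian bytes:
  [0]=0x84  [1]=0xa6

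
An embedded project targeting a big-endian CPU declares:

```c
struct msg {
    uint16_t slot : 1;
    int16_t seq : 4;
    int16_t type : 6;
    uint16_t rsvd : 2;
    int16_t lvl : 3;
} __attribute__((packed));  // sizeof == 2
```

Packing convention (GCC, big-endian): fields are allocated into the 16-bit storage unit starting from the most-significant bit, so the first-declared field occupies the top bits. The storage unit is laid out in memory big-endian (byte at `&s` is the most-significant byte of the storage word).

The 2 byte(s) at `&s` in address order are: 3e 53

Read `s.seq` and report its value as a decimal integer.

[0]=0x3e [1]=0x53 (big-endian) → word 0x3e53
slot:1 @ bit 15 → (0x3e53>>15)&0x1 = 0x0
seq:4 @ bit 11 → (0x3e53>>11)&0xf = 0x7  ←
type:6 @ bit 5 → (0x3e53>>5)&0x3f = 0x32
rsvd:2 @ bit 3 → (0x3e53>>3)&0x3 = 0x2
lvl:3 @ bit 0 → (0x3e53>>0)&0x7 = 0x3
seq signed 4b, MSB=0: value = 7

7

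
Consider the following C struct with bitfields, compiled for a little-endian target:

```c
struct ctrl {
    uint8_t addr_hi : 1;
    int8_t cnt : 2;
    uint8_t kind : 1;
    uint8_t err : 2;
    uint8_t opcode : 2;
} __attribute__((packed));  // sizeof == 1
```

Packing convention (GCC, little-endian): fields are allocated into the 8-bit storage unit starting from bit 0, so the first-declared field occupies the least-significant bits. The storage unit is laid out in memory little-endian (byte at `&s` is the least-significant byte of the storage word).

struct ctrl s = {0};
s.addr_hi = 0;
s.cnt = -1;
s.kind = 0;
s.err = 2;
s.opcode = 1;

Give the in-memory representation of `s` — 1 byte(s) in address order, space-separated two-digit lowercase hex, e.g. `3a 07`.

66

addr_hi (1b) val=0 bits=0x0 at bit 0: 0x00
cnt (2b) val=-1 bits=0x3 at bit 1: 0x06
kind (1b) val=0 bits=0x0 at bit 3: 0x06
err (2b) val=2 bits=0x2 at bit 4: 0x26
opcode (2b) val=1 bits=0x1 at bit 6: 0x66
word = 0x66 → little-endian bytes:
  [0]=0x66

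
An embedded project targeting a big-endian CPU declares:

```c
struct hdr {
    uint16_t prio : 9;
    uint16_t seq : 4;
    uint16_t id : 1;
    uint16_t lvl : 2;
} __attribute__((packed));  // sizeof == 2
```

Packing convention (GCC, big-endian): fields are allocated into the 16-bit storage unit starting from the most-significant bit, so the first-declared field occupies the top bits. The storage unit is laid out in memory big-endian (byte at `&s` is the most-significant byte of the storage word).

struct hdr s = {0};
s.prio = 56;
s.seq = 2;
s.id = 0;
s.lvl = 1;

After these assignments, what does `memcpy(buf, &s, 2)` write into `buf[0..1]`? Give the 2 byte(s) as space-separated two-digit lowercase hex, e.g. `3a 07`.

prio (9b) val=56 bits=0x38 at bit 7: 0x1c00
seq (4b) val=2 bits=0x2 at bit 3: 0x1c10
id (1b) val=0 bits=0x0 at bit 2: 0x1c10
lvl (2b) val=1 bits=0x1 at bit 0: 0x1c11
word = 0x1c11 → big-endian bytes:
  [0]=0x1c  [1]=0x11

1c 11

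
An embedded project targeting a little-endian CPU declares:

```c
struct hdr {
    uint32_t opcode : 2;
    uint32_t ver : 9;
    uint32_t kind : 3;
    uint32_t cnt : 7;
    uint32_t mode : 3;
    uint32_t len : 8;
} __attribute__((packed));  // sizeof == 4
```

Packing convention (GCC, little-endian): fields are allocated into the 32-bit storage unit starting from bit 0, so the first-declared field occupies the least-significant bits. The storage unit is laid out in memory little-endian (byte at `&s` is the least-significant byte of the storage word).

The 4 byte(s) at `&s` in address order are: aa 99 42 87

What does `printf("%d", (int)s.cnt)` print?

10

[0]=0xaa [1]=0x99 [2]=0x42 [3]=0x87 (little-endian) → word 0x874299aa
opcode [0+:2] = (word>>0) & 0x3 = 2
ver [2+:9] = (word>>2) & 0x1ff = 106
kind [11+:3] = (word>>11) & 0x7 = 3
cnt [14+:7] = (word>>14) & 0x7f = 10  ←
mode [21+:3] = (word>>21) & 0x7 = 2
len [24+:8] = (word>>24) & 0xff = 135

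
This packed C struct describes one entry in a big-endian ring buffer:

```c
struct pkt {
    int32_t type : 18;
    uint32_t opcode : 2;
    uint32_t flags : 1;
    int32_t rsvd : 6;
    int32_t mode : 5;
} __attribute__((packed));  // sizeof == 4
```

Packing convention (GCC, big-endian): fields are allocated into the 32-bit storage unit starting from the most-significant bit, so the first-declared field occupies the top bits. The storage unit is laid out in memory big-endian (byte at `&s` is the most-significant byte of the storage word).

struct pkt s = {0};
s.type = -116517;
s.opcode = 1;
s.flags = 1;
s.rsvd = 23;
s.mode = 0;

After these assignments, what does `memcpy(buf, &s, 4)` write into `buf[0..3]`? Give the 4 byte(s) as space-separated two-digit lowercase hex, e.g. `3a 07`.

8e 36 da e0

type (18b) val=-116517 bits=0x238db at bit 14: 0x8e36c000
opcode (2b) val=1 bits=0x1 at bit 12: 0x8e36d000
flags (1b) val=1 bits=0x1 at bit 11: 0x8e36d800
rsvd (6b) val=23 bits=0x17 at bit 5: 0x8e36dae0
mode (5b) val=0 bits=0x0 at bit 0: 0x8e36dae0
word = 0x8e36dae0 → big-endian bytes:
  [0]=0x8e  [1]=0x36  [2]=0xda  [3]=0xe0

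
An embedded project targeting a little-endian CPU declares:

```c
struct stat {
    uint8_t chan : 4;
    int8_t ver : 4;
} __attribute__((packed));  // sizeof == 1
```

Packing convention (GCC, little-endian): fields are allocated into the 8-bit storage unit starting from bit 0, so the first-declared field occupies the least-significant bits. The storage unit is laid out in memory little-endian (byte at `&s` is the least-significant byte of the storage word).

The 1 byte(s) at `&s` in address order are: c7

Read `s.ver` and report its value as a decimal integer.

[0]=0xc7 (little-endian) → word 0xc7
chan [0+:4] = (word>>0) & 0xf = 7
ver [4+:4] = (word>>4) & 0xf = 12  ←
ver signed 4b, MSB=1: 12 - 16 = -4

-4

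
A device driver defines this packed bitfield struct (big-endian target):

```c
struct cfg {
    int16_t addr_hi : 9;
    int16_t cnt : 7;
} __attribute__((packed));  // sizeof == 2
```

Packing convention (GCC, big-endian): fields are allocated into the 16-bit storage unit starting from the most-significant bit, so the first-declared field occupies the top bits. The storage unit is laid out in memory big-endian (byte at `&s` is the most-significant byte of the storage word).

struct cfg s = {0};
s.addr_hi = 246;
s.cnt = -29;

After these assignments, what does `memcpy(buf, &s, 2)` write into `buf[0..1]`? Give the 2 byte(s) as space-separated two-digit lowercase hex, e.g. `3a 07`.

7b 63

[7+:9] addr_hi=246 & 0x1ff = 0xf6; word=0x7b00
[0+:7] cnt=-29 & 0x7f = 0x63; word=0x7b63
word = 0x7b63 → big-endian bytes:
  [0]=0x7b  [1]=0x63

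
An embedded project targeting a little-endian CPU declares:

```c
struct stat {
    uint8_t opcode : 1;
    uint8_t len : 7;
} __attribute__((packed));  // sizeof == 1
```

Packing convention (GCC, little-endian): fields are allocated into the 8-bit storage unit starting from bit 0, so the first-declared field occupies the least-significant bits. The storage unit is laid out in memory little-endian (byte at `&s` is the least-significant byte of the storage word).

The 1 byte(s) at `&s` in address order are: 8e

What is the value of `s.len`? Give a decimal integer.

[0]=0x8e (little-endian) → word 0x8e
opcode [0+:1] = (word>>0) & 0x1 = 0
len [1+:7] = (word>>1) & 0x7f = 71  ←

71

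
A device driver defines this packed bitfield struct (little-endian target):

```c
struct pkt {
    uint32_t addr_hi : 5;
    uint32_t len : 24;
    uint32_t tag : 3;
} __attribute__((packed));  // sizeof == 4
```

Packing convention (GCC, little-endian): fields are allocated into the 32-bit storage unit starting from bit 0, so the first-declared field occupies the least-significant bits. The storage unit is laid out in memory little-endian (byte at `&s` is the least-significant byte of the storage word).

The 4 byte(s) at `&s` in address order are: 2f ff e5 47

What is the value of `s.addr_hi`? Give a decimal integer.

15

[0]=0x2f [1]=0xff [2]=0xe5 [3]=0x47 (little-endian) → word 0x47e5ff2f
addr_hi [0+:5] = (word>>0) & 0x1f = 15  ←
len [5+:24] = (word>>5) & 0xffffff = 4141049
tag [29+:3] = (word>>29) & 0x7 = 2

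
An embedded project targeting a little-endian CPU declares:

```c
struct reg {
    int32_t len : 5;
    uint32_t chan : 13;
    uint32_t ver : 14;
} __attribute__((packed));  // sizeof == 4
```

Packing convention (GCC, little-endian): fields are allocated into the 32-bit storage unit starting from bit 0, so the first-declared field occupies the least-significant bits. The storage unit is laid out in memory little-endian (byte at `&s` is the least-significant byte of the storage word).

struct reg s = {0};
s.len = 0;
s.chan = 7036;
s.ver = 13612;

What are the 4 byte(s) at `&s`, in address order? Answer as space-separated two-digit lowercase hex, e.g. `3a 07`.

len:5 = 0 → 0x0 << 0 → word 0x00000000
chan:13 = 7036 → 0x1b7c << 5 → word 0x00036f80
ver:14 = 13612 → 0x352c << 18 → word 0xd4b36f80
word = 0xd4b36f80 → little-endian bytes:
  [0]=0x80  [1]=0x6f  [2]=0xb3  [3]=0xd4

80 6f b3 d4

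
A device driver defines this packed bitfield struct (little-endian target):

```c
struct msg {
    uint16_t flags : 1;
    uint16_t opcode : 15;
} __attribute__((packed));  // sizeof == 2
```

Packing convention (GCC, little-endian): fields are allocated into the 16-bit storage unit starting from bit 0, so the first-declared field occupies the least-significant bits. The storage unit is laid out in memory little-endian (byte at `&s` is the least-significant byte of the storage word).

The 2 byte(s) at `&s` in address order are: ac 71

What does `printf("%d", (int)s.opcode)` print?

14550

[0]=0xac [1]=0x71 (little-endian) → word 0x71ac
flags:1 @ bit 0 → (0x71ac>>0)&0x1 = 0x0
opcode:15 @ bit 1 → (0x71ac>>1)&0x7fff = 0x38d6  ←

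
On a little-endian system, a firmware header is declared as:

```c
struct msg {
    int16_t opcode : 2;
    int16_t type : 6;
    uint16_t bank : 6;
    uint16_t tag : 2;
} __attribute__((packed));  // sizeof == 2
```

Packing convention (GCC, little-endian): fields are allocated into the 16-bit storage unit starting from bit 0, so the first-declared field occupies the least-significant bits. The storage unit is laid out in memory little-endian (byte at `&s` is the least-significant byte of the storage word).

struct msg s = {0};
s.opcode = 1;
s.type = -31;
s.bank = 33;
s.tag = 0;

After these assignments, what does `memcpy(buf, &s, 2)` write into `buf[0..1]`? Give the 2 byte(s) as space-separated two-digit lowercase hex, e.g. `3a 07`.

[0+:2] opcode=1 & 0x3 = 0x1; word=0x0001
[2+:6] type=-31 & 0x3f = 0x21; word=0x0085
[8+:6] bank=33 & 0x3f = 0x21; word=0x2185
[14+:2] tag=0 & 0x3 = 0x0; word=0x2185
word = 0x2185 → little-endian bytes:
  [0]=0x85  [1]=0x21

85 21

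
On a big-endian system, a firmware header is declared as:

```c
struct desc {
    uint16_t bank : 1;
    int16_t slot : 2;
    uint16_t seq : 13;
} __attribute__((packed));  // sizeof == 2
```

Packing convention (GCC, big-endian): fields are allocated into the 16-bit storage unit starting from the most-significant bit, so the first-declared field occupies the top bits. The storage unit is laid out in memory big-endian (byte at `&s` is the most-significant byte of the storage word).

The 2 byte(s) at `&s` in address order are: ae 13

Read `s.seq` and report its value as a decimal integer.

[0]=0xae [1]=0x13 (big-endian) → word 0xae13
bank:1 @ bit 15 → (0xae13>>15)&0x1 = 0x1
slot:2 @ bit 13 → (0xae13>>13)&0x3 = 0x1
seq:13 @ bit 0 → (0xae13>>0)&0x1fff = 0xe13  ←

3603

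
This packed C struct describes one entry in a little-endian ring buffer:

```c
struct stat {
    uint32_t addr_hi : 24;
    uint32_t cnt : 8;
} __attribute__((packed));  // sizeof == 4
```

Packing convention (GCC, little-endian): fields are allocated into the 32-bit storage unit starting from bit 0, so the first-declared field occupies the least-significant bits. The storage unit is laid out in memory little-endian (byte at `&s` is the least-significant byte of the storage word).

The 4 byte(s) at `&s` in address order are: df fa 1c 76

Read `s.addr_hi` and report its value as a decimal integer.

[0]=0xdf [1]=0xfa [2]=0x1c [3]=0x76 (little-endian) → word 0x761cfadf
addr_hi:24 @ bit 0 → (0x761cfadf>>0)&0xffffff = 0x1cfadf  ←
cnt:8 @ bit 24 → (0x761cfadf>>24)&0xff = 0x76

1899231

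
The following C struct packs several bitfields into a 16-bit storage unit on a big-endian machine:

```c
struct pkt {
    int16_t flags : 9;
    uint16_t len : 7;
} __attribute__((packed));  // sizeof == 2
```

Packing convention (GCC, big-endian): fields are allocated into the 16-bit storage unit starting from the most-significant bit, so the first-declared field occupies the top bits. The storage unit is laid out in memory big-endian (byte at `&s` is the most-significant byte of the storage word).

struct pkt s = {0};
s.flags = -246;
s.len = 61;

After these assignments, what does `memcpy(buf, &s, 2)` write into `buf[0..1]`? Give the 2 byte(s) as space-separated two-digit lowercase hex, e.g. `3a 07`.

85 3d

[7+:9] flags=-246 & 0x1ff = 0x10a; word=0x8500
[0+:7] len=61 & 0x7f = 0x3d; word=0x853d
word = 0x853d → big-endian bytes:
  [0]=0x85  [1]=0x3d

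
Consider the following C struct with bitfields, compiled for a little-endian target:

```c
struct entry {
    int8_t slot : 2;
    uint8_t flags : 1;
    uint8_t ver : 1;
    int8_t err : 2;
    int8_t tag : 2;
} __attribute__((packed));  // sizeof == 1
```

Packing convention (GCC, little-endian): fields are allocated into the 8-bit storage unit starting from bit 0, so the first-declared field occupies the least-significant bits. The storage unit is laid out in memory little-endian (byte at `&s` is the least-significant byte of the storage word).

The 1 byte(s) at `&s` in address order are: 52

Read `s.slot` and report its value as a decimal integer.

[0]=0x52 (little-endian) → word 0x52
slot [0+:2] = (word>>0) & 0x3 = 2  ←
flags [2+:1] = (word>>2) & 0x1 = 0
ver [3+:1] = (word>>3) & 0x1 = 0
err [4+:2] = (word>>4) & 0x3 = 1
tag [6+:2] = (word>>6) & 0x3 = 1
slot signed 2b, MSB=1: 2 - 4 = -2

-2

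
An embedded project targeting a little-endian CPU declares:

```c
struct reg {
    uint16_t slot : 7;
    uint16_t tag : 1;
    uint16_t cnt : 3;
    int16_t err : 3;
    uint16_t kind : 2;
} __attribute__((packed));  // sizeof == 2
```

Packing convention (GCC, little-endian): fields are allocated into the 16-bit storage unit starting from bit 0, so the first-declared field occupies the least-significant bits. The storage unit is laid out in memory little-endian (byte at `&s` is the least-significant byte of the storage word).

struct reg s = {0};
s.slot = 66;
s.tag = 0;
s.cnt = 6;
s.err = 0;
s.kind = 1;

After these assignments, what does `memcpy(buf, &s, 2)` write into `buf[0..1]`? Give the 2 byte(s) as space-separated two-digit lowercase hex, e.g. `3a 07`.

42 46

slot:7 = 66 → 0x42 << 0 → word 0x0042
tag:1 = 0 → 0x0 << 7 → word 0x0042
cnt:3 = 6 → 0x6 << 8 → word 0x0642
err:3 = 0 → 0x0 << 11 → word 0x0642
kind:2 = 1 → 0x1 << 14 → word 0x4642
word = 0x4642 → little-endian bytes:
  [0]=0x42  [1]=0x46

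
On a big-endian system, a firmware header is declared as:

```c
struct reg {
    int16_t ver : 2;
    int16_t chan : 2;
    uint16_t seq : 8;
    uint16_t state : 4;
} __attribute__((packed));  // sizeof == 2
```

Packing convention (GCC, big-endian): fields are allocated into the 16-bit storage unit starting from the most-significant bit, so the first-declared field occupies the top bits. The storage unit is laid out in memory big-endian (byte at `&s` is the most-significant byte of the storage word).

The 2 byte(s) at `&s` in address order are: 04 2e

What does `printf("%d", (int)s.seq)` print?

66

[0]=0x04 [1]=0x2e (big-endian) → word 0x042e
ver [14+:2] = (word>>14) & 0x3 = 0
chan [12+:2] = (word>>12) & 0x3 = 0
seq [4+:8] = (word>>4) & 0xff = 66  ←
state [0+:4] = (word>>0) & 0xf = 14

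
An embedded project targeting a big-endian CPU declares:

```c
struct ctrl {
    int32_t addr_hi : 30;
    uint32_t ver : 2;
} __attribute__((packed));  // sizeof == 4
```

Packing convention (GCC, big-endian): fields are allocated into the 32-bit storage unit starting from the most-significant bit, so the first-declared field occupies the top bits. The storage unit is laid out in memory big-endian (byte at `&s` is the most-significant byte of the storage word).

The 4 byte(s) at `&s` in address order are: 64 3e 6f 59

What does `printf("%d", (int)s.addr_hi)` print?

420453334

[0]=0x64 [1]=0x3e [2]=0x6f [3]=0x59 (big-endian) → word 0x643e6f59
addr_hi:30 @ bit 2 → (0x643e6f59>>2)&0x3fffffff = 0x190f9bd6  ←
ver:2 @ bit 0 → (0x643e6f59>>0)&0x3 = 0x1
addr_hi signed 30b, MSB=0: value = 420453334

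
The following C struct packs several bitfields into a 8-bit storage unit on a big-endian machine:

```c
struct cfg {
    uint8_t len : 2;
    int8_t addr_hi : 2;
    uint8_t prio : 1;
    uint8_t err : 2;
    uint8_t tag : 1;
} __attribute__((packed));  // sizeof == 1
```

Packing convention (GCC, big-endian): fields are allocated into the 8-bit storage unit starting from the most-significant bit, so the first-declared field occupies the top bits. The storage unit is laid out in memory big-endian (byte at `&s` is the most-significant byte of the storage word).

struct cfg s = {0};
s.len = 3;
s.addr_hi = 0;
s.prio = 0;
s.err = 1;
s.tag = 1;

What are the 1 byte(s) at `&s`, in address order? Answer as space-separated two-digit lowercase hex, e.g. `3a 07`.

c3

len:2 = 3 → 0x3 << 6 → word 0xc0
addr_hi:2 = 0 → 0x0 << 4 → word 0xc0
prio:1 = 0 → 0x0 << 3 → word 0xc0
err:2 = 1 → 0x1 << 1 → word 0xc2
tag:1 = 1 → 0x1 << 0 → word 0xc3
word = 0xc3 → big-endian bytes:
  [0]=0xc3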